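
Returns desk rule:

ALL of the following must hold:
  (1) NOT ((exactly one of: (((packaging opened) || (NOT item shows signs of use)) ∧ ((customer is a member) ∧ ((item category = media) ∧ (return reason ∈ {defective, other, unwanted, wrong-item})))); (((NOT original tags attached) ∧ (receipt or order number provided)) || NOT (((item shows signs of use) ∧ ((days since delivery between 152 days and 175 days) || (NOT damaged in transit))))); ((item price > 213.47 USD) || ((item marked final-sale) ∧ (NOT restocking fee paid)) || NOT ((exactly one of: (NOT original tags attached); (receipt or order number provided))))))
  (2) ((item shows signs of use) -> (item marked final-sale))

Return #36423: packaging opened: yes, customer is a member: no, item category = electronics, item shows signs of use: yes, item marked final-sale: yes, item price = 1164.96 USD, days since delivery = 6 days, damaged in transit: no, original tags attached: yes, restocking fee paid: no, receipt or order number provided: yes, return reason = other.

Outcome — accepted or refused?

Refused

Atomic conditions:
  packaging opened: yes → true
  NOT item shows signs of use: yes → false
  customer is a member: no → false
  item category = media: electronics == media is false
  return reason ∈ {defective, other, unwanted, wrong-item}: other is in the set → true
  NOT original tags attached: yes → false
  receipt or order number provided: yes → true
  item shows signs of use: yes → true
  days since delivery between 152 days and 175 days: 6 in [152, 175] is false
  NOT damaged in transit: no → true
  item price > 213.47 USD: 1164.96 > 213.47 is true
  item marked final-sale: yes → true
  NOT restocking fee paid: no → true
Combine:
[1.1.1.1] true OR false = true
[1.1.1.2.2] false AND true = false
[1.1.1.2] false AND false = false
[1.1.1] true AND false = false
[1.1.2.1] false AND true = false
[1.1.2.2.1.2] false OR true = true
[1.1.2.2.1] true AND true = true
[1.1.2.2] NOT true = false
[1.1.2] false OR false = false
[1.1.3.2] true AND true = true
[1.1.3.3.1] exactly-one(false, true) = true
[1.1.3.3] NOT true = false
[1.1.3] true OR true OR false = true
[1.1] exactly-one(false, false, true) = true
[1] NOT true = false
[2] true → true = true
[root] false AND true = false
Overall: false → refused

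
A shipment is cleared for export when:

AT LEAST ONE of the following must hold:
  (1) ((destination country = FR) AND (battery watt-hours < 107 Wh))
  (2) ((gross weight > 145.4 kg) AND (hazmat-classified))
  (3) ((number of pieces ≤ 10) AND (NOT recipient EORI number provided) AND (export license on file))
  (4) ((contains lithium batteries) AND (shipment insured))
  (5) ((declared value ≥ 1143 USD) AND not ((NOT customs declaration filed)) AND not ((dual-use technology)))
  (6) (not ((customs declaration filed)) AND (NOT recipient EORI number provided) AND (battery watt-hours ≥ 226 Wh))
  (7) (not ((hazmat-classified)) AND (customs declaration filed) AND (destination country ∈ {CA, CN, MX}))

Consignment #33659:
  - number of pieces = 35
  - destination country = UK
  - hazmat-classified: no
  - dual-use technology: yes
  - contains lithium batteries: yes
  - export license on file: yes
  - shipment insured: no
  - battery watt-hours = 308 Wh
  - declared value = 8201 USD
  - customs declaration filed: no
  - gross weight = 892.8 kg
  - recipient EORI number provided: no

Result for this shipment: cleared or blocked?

Atomic conditions:
  destination country = FR: UK == FR is false
  battery watt-hours < 107 Wh: 308 < 107 is false
  gross weight > 145.4 kg: 892.8 > 145.4 is true
  hazmat-classified: no → false
  number of pieces ≤ 10: 35 ≤ 10 is false
  NOT recipient EORI number provided: no → true
  export license on file: yes → true
  contains lithium batteries: yes → true
  shipment insured: no → false
  declared value ≥ 1143 USD: 8201 ≥ 1143 is true
  NOT customs declaration filed: no → true
  dual-use technology: yes → true
  customs declaration filed: no → false
  battery watt-hours ≥ 226 Wh: 308 ≥ 226 is true
  destination country ∈ {CA, CN, MX}: UK is not in the set → false
Combine:
[1] false AND false = false
[2] true AND false = false
[3] false AND true AND true = false
[4] true AND false = false
[5.2] NOT true = false
[5.3] NOT true = false
[5] true AND false AND false = false
[6.1] NOT false = true
[6] true AND true AND true = true
[7.1] NOT false = true
[7] true AND false AND false = false
[root] false OR false OR false OR false OR false OR true OR false = true
Overall: true → cleared

Cleared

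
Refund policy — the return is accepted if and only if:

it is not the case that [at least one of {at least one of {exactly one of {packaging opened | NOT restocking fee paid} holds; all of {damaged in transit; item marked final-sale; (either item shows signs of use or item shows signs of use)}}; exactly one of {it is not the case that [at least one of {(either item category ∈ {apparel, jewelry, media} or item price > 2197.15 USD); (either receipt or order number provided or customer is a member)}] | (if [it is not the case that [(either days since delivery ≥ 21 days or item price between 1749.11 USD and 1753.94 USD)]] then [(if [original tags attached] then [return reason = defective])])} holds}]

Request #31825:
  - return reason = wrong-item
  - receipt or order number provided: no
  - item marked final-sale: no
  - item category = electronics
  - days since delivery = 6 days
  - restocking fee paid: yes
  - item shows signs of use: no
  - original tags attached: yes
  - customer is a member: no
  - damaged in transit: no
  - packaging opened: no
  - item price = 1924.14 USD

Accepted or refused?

Refused

Atomic conditions:
  packaging opened: no → false
  NOT restocking fee paid: yes → false
  damaged in transit: no → false
  item marked final-sale: no → false
  item shows signs of use: no → false
  item category ∈ {apparel, jewelry, media}: electronics is not in the set → false
  item price > 2197.15 USD: 1924.14 > 2197.15 is false
  receipt or order number provided: no → false
  customer is a member: no → false
  days since delivery ≥ 21 days: 6 ≥ 21 is false
  item price between 1749.11 USD and 1753.94 USD: 1924.14 in [1749.11, 1753.94] is false
  original tags attached: yes → true
  return reason = defective: wrong-item == defective is false
Combine:
[1.1.1] exactly-one(false, false) = false
[1.1.2.3] false OR false = false
[1.1.2] false AND false AND false = false
[1.1] false OR false = false
[1.2.1.1.1] false OR false = false
[1.2.1.1.2] false OR false = false
[1.2.1.1] false OR false = false
[1.2.1] NOT false = true
[1.2.2.1.1] false OR false = false
[1.2.2.1] NOT false = true
[1.2.2.2] true → false = false
[1.2.2] true → false = false
[1.2] exactly-one(true, false) = true
[1] false OR true = true
[root] NOT true = false
Overall: false → refused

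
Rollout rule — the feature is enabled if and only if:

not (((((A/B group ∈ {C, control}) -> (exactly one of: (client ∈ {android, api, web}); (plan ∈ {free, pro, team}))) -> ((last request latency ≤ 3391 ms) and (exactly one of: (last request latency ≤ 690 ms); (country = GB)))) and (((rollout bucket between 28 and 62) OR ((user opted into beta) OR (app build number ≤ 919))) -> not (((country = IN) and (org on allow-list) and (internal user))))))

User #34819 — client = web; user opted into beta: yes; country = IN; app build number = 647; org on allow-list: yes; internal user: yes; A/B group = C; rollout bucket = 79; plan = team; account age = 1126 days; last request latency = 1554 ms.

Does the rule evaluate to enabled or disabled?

Enabled

Atomic conditions:
  A/B group ∈ {C, control}: C is in the set → true
  client ∈ {android, api, web}: web is in the set → true
  plan ∈ {free, pro, team}: team is in the set → true
  last request latency ≤ 3391 ms: 1554 ≤ 3391 is true
  last request latency ≤ 690 ms: 1554 ≤ 690 is false
  country = GB: IN == GB is false
  rollout bucket between 28 and 62: 79 in [28, 62] is false
  user opted into beta: yes → true
  app build number ≤ 919: 647 ≤ 919 is true
  country = IN: IN == IN is true
  org on allow-list: yes → true
  internal user: yes → true
Combine:
[1.1.1.2] exactly-one(true, true) = false
[1.1.1] true → false = false
[1.1.2.2] exactly-one(false, false) = false
[1.1.2] true AND false = false
[1.1] false → false (antecedent false ⇒ implication holds) = true
[1.2.1.2] true OR true = true
[1.2.1] false OR true = true
[1.2.2.1] true AND true AND true = true
[1.2.2] NOT true = false
[1.2] true → false = false
[1] true AND false = false
[root] NOT false = true
Overall: true → enabled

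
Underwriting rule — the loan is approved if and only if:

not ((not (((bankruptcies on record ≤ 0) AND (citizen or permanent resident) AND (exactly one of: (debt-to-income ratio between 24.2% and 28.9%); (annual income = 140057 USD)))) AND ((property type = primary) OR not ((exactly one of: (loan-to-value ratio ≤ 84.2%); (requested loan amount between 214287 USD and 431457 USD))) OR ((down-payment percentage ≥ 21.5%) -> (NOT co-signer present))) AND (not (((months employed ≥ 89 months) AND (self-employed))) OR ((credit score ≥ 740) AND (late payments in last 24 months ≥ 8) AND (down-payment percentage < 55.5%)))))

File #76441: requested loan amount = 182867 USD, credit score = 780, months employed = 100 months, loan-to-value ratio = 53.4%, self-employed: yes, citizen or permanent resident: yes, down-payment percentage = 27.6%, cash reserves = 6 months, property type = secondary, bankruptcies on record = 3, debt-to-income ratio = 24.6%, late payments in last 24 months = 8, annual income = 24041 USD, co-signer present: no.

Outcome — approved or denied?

Atomic conditions:
  bankruptcies on record ≤ 0: 3 ≤ 0 is false
  citizen or permanent resident: yes → true
  debt-to-income ratio between 24.2% and 28.9%: 24.6 in [24.2, 28.9] is true
  annual income = 140057 USD: 24041 == 140057 is false
  property type = primary: secondary == primary is false
  loan-to-value ratio ≤ 84.2%: 53.4 ≤ 84.2 is true
  requested loan amount between 214287 USD and 431457 USD: 182867 in [214287, 431457] is false
  down-payment percentage ≥ 21.5%: 27.6 ≥ 21.5 is true
  NOT co-signer present: no → true
  months employed ≥ 89 months: 100 ≥ 89 is true
  self-employed: yes → true
  credit score ≥ 740: 780 ≥ 740 is true
  late payments in last 24 months ≥ 8: 8 ≥ 8 is true
  down-payment percentage < 55.5%: 27.6 < 55.5 is true
Combine:
[1.1.1.3] exactly-one(true, false) = true
[1.1.1] false AND true AND true = false
[1.1] NOT false = true
[1.2.2.1] exactly-one(true, false) = true
[1.2.2] NOT true = false
[1.2.3] true → true = true
[1.2] false OR false OR true = true
[1.3.1.1] true AND true = true
[1.3.1] NOT true = false
[1.3.2] true AND true AND true = true
[1.3] false OR true = true
[1] true AND true AND true = true
[root] NOT true = false
Overall: false → denied

Denied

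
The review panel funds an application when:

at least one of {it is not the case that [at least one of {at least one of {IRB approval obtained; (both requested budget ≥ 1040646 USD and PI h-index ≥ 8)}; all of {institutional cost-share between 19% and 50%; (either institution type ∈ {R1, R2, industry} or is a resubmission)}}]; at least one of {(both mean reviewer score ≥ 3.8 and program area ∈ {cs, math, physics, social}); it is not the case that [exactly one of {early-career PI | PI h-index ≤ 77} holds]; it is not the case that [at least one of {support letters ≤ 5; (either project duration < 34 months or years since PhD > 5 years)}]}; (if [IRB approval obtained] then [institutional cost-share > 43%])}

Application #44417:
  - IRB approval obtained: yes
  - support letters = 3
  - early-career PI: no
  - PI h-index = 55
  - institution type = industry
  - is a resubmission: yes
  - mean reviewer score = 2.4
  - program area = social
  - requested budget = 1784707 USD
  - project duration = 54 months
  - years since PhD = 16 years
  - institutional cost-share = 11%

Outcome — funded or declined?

Atomic conditions:
  IRB approval obtained: yes → true
  requested budget ≥ 1040646 USD: 1784707 ≥ 1040646 is true
  PI h-index ≥ 8: 55 ≥ 8 is true
  institutional cost-share between 19% and 50%: 11 in [19, 50] is false
  institution type ∈ {R1, R2, industry}: industry is in the set → true
  is a resubmission: yes → true
  mean reviewer score ≥ 3.8: 2.4 ≥ 3.8 is false
  program area ∈ {cs, math, physics, social}: social is in the set → true
  early-career PI: no → false
  PI h-index ≤ 77: 55 ≤ 77 is true
  support letters ≤ 5: 3 ≤ 5 is true
  project duration < 34 months: 54 < 34 is false
  years since PhD > 5 years: 16 > 5 is true
  institutional cost-share > 43%: 11 > 43 is false
Combine:
[1.1.1.2] true AND true = true
[1.1.1] true OR true = true
[1.1.2.2] true OR true = true
[1.1.2] false AND true = false
[1.1] true OR false = true
[1] NOT true = false
[2.1] false AND true = false
[2.2.1] exactly-one(false, true) = true
[2.2] NOT true = false
[2.3.1.2] false OR true = true
[2.3.1] true OR true = true
[2.3] NOT true = false
[2] false OR false OR false = false
[3] true → false = false
[root] false OR false OR false = false
Overall: false → declined

Declined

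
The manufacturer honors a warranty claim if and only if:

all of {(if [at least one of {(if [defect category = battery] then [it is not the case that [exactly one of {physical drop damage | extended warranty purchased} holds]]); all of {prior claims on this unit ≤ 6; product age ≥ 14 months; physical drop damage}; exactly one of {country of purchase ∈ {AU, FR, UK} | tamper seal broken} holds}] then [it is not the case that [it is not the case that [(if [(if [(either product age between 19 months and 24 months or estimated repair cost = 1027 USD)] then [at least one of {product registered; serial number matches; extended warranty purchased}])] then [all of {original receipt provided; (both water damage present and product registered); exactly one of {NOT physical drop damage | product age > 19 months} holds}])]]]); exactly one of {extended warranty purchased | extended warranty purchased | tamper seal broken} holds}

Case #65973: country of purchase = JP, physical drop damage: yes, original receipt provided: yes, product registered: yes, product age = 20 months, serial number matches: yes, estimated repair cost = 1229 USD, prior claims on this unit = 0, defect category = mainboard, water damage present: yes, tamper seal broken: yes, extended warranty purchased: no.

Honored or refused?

Honored

Atomic conditions:
  defect category = battery: mainboard == battery is false
  physical drop damage: yes → true
  extended warranty purchased: no → false
  prior claims on this unit ≤ 6: 0 ≤ 6 is true
  product age ≥ 14 months: 20 ≥ 14 is true
  country of purchase ∈ {AU, FR, UK}: JP is not in the set → false
  tamper seal broken: yes → true
  product age between 19 months and 24 months: 20 in [19, 24] is true
  estimated repair cost = 1027 USD: 1229 == 1027 is false
  product registered: yes → true
  serial number matches: yes → true
  original receipt provided: yes → true
  water damage present: yes → true
  NOT physical drop damage: yes → false
  product age > 19 months: 20 > 19 is true
Combine:
[1.1.1.2.1] exactly-one(true, false) = true
[1.1.1.2] NOT true = false
[1.1.1] false → false (antecedent false ⇒ implication holds) = true
[1.1.2] true AND true AND true = true
[1.1.3] exactly-one(false, true) = true
[1.1] true OR true OR true = true
[1.2.1.1.1.1] true OR false = true
[1.2.1.1.1.2] true OR true OR false = true
[1.2.1.1.1] true → true = true
[1.2.1.1.2.2] true AND true = true
[1.2.1.1.2.3] exactly-one(false, true) = true
[1.2.1.1.2] true AND true AND true = true
[1.2.1.1] true → true = true
[1.2.1] NOT true = false
[1.2] NOT false = true
[1] true → true = true
[2] exactly-one(false, false, true) = true
[root] true AND true = true
Overall: true → honored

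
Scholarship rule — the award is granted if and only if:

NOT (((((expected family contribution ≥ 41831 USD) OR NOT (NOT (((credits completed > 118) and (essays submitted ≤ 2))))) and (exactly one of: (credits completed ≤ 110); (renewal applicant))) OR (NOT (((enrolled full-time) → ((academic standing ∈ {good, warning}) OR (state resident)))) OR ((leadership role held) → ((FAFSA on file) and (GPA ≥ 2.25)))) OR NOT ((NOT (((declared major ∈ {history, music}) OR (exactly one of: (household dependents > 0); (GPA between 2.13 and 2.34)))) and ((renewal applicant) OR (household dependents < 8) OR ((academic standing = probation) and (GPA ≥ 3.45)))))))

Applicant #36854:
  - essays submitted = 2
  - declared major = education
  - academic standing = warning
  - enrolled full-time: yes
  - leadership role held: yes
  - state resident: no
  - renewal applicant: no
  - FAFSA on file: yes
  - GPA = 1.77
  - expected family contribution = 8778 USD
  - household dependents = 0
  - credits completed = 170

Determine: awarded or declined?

Awarded

Atomic conditions:
  expected family contribution ≥ 41831 USD: 8778 ≥ 41831 is false
  credits completed > 118: 170 > 118 is true
  essays submitted ≤ 2: 2 ≤ 2 is true
  credits completed ≤ 110: 170 ≤ 110 is false
  renewal applicant: no → false
  enrolled full-time: yes → true
  academic standing ∈ {good, warning}: warning is in the set → true
  state resident: no → false
  leadership role held: yes → true
  FAFSA on file: yes → true
  GPA ≥ 2.25: 1.77 ≥ 2.25 is false
  declared major ∈ {history, music}: education is not in the set → false
  household dependents > 0: 0 > 0 is false
  GPA between 2.13 and 2.34: 1.77 in [2.13, 2.34] is false
  household dependents < 8: 0 < 8 is true
  academic standing = probation: warning == probation is false
  GPA ≥ 3.45: 1.77 ≥ 3.45 is false
Combine:
[1.1.1.2.1.1] true AND true = true
[1.1.1.2.1] NOT true = false
[1.1.1.2] NOT false = true
[1.1.1] false OR true = true
[1.1.2] exactly-one(false, false) = false
[1.1] true AND false = false
[1.2.1.1.2] true OR false = true
[1.2.1.1] true → true = true
[1.2.1] NOT true = false
[1.2.2.2] true AND false = false
[1.2.2] true → false = false
[1.2] false OR false = false
[1.3.1.1.1.2] exactly-one(false, false) = false
[1.3.1.1.1] false OR false = false
[1.3.1.1] NOT false = true
[1.3.1.2.3] false AND false = false
[1.3.1.2] false OR true OR false = true
[1.3.1] true AND true = true
[1.3] NOT true = false
[1] false OR false OR false = false
[root] NOT false = true
Overall: true → awarded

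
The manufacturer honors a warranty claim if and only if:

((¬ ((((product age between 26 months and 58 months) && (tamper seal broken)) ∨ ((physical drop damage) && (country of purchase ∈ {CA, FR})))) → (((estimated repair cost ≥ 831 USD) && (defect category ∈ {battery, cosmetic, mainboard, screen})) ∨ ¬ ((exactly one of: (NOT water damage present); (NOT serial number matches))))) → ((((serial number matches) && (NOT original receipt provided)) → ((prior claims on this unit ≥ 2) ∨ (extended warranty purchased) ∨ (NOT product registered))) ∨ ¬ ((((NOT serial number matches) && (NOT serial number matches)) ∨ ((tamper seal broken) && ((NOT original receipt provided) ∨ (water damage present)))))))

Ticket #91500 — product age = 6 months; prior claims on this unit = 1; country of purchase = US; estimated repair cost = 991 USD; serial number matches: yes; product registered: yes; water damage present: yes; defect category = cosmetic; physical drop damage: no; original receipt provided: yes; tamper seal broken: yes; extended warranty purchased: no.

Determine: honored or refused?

Honored

Atomic conditions:
  product age between 26 months and 58 months: 6 in [26, 58] is false
  tamper seal broken: yes → true
  physical drop damage: no → false
  country of purchase ∈ {CA, FR}: US is not in the set → false
  estimated repair cost ≥ 831 USD: 991 ≥ 831 is true
  defect category ∈ {battery, cosmetic, mainboard, screen}: cosmetic is in the set → true
  NOT water damage present: yes → false
  NOT serial number matches: yes → false
  serial number matches: yes → true
  NOT original receipt provided: yes → false
  prior claims on this unit ≥ 2: 1 ≥ 2 is false
  extended warranty purchased: no → false
  NOT product registered: yes → false
  water damage present: yes → true
Combine:
[1.1.1.1] false AND true = false
[1.1.1.2] false AND false = false
[1.1.1] false OR false = false
[1.1] NOT false = true
[1.2.1] true AND true = true
[1.2.2.1] exactly-one(false, false) = false
[1.2.2] NOT false = true
[1.2] true OR true = true
[1] true → true = true
[2.1.1] true AND false = false
[2.1.2] false OR false OR false = false
[2.1] false → false (antecedent false ⇒ implication holds) = true
[2.2.1.1] false AND false = false
[2.2.1.2.2] false OR true = true
[2.2.1.2] true AND true = true
[2.2.1] false OR true = true
[2.2] NOT true = false
[2] true OR false = true
[root] true → true = true
Overall: true → honored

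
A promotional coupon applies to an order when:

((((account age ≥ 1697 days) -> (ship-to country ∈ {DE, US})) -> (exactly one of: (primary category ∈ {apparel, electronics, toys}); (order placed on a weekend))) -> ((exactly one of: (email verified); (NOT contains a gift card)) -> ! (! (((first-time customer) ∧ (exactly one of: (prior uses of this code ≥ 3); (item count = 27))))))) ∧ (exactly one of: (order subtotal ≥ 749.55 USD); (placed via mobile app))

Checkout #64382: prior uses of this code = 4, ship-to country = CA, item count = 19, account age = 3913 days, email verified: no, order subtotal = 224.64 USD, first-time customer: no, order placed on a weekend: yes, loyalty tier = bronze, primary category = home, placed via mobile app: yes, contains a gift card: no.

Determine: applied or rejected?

Rejected

Atomic conditions:
  account age ≥ 1697 days: 3913 ≥ 1697 is true
  ship-to country ∈ {DE, US}: CA is not in the set → false
  primary category ∈ {apparel, electronics, toys}: home is not in the set → false
  order placed on a weekend: yes → true
  email verified: no → false
  NOT contains a gift card: no → true
  first-time customer: no → false
  prior uses of this code ≥ 3: 4 ≥ 3 is true
  item count = 27: 19 == 27 is false
  order subtotal ≥ 749.55 USD: 224.64 ≥ 749.55 is false
  placed via mobile app: yes → true
Combine:
[1.1.1] true → false = false
[1.1.2] exactly-one(false, true) = true
[1.1] false → true (antecedent false ⇒ implication holds) = true
[1.2.1] exactly-one(false, true) = true
[1.2.2.1.1.2] exactly-one(true, false) = true
[1.2.2.1.1] false AND true = false
[1.2.2.1] NOT false = true
[1.2.2] NOT true = false
[1.2] true → false = false
[1] true → false = false
[2] exactly-one(false, true) = true
[root] false AND true = false
Overall: false → rejected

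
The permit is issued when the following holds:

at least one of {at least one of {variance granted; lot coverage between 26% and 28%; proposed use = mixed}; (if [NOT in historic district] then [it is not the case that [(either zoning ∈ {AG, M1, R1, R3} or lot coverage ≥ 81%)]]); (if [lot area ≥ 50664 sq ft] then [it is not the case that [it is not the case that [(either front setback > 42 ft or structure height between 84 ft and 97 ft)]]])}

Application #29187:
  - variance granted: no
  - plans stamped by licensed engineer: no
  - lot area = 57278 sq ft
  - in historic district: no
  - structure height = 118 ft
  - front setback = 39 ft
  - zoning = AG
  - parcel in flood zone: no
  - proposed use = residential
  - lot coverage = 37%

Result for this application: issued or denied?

Atomic conditions:
  variance granted: no → false
  lot coverage between 26% and 28%: 37 in [26, 28] is false
  proposed use = mixed: residential == mixed is false
  NOT in historic district: no → true
  zoning ∈ {AG, M1, R1, R3}: AG is in the set → true
  lot coverage ≥ 81%: 37 ≥ 81 is false
  lot area ≥ 50664 sq ft: 57278 ≥ 50664 is true
  front setback > 42 ft: 39 > 42 is false
  structure height between 84 ft and 97 ft: 118 in [84, 97] is false
Combine:
[1] false OR false OR false = false
[2.2.1] true OR false = true
[2.2] NOT true = false
[2] true → false = false
[3.2.1.1] false OR false = false
[3.2.1] NOT false = true
[3.2] NOT true = false
[3] true → false = false
[root] false OR false OR false = false
Overall: false → denied

Denied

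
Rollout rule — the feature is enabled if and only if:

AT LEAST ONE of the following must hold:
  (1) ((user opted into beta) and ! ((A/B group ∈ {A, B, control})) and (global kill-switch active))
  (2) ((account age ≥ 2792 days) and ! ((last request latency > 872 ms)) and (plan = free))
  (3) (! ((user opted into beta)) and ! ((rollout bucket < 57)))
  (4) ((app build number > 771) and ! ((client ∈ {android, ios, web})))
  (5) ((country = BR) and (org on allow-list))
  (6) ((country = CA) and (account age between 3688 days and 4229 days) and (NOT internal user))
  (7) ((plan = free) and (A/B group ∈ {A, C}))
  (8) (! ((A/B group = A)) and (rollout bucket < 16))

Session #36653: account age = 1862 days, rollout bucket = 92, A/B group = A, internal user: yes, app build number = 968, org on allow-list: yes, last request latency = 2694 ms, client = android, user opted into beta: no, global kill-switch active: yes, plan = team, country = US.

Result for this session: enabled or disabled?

Enabled

Atomic conditions:
  user opted into beta: no → false
  A/B group ∈ {A, B, control}: A is in the set → true
  global kill-switch active: yes → true
  account age ≥ 2792 days: 1862 ≥ 2792 is false
  last request latency > 872 ms: 2694 > 872 is true
  plan = free: team == free is false
  rollout bucket < 57: 92 < 57 is false
  app build number > 771: 968 > 771 is true
  client ∈ {android, ios, web}: android is in the set → true
  country = BR: US == BR is false
  org on allow-list: yes → true
  country = CA: US == CA is false
  account age between 3688 days and 4229 days: 1862 in [3688, 4229] is false
  NOT internal user: yes → false
  A/B group ∈ {A, C}: A is in the set → true
  A/B group = A: A == A is true
  rollout bucket < 16: 92 < 16 is false
Combine:
[1.2] NOT true = false
[1] false AND false AND true = false
[2.2] NOT true = false
[2] false AND false AND false = false
[3.1] NOT false = true
[3.2] NOT false = true
[3] true AND true = true
[4.2] NOT true = false
[4] true AND false = false
[5] false AND true = false
[6] false AND false AND false = false
[7] false AND true = false
[8.1] NOT true = false
[8] false AND false = false
[root] false OR false OR true OR false OR false OR false OR false OR false = true
Overall: true → enabled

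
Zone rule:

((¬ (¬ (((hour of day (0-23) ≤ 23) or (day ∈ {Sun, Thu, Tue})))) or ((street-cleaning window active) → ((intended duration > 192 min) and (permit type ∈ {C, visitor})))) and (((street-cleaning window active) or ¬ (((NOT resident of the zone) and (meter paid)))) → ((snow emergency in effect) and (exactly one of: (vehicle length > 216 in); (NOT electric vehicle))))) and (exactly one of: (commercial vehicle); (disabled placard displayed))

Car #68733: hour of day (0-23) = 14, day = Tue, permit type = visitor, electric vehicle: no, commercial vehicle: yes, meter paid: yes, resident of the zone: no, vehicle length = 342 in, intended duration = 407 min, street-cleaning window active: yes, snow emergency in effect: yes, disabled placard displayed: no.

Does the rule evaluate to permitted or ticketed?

Ticketed

Atomic conditions:
  hour of day (0-23) ≤ 23: 14 ≤ 23 is true
  day ∈ {Sun, Thu, Tue}: Tue is in the set → true
  street-cleaning window active: yes → true
  intended duration > 192 min: 407 > 192 is true
  permit type ∈ {C, visitor}: visitor is in the set → true
  NOT resident of the zone: no → true
  meter paid: yes → true
  snow emergency in effect: yes → true
  vehicle length > 216 in: 342 > 216 is true
  NOT electric vehicle: no → true
  commercial vehicle: yes → true
  disabled placard displayed: no → false
Combine:
[1.1.1.1.1] true OR true = true
[1.1.1.1] NOT true = false
[1.1.1] NOT false = true
[1.1.2.2] true AND true = true
[1.1.2] true → true = true
[1.1] true OR true = true
[1.2.1.2.1] true AND true = true
[1.2.1.2] NOT true = false
[1.2.1] true OR false = true
[1.2.2.2] exactly-one(true, true) = false
[1.2.2] true AND false = false
[1.2] true → false = false
[1] true AND false = false
[2] exactly-one(true, false) = true
[root] false AND true = false
Overall: false → ticketed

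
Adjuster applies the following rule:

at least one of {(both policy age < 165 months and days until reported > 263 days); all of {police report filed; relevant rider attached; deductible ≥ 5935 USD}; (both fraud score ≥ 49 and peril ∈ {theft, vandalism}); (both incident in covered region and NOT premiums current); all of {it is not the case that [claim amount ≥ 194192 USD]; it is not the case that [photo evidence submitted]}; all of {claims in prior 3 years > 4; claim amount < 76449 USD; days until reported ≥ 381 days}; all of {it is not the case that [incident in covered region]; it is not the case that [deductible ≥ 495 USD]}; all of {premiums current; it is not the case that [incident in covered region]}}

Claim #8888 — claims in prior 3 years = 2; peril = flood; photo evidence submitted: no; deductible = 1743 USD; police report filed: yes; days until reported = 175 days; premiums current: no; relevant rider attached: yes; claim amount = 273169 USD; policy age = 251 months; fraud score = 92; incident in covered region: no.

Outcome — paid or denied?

Denied

Atomic conditions:
  policy age < 165 months: 251 < 165 is false
  days until reported > 263 days: 175 > 263 is false
  police report filed: yes → true
  relevant rider attached: yes → true
  deductible ≥ 5935 USD: 1743 ≥ 5935 is false
  fraud score ≥ 49: 92 ≥ 49 is true
  peril ∈ {theft, vandalism}: flood is not in the set → false
  incident in covered region: no → false
  NOT premiums current: no → true
  claim amount ≥ 194192 USD: 273169 ≥ 194192 is true
  photo evidence submitted: no → false
  claims in prior 3 years > 4: 2 > 4 is false
  claim amount < 76449 USD: 273169 < 76449 is false
  days until reported ≥ 381 days: 175 ≥ 381 is false
  deductible ≥ 495 USD: 1743 ≥ 495 is true
  premiums current: no → false
Combine:
[1] false AND false = false
[2] true AND true AND false = false
[3] true AND false = false
[4] false AND true = false
[5.1] NOT true = false
[5.2] NOT false = true
[5] false AND true = false
[6] false AND false AND false = false
[7.1] NOT false = true
[7.2] NOT true = false
[7] true AND false = false
[8.2] NOT false = true
[8] false AND true = false
[root] false OR false OR false OR false OR false OR false OR false OR false = false
Overall: false → denied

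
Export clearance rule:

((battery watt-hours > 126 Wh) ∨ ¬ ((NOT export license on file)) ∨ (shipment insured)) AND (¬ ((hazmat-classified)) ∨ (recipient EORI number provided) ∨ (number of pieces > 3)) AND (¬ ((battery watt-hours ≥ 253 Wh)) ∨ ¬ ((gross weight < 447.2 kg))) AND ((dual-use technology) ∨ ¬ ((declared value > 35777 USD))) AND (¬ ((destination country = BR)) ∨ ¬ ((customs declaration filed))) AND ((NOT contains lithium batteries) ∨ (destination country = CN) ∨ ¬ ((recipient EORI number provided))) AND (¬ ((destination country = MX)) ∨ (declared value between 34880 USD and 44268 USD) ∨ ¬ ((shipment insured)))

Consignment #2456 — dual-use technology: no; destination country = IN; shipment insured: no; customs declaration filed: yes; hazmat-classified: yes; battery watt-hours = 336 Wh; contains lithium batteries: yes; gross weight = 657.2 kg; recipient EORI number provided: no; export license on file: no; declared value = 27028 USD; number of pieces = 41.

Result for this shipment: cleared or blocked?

Atomic conditions:
  battery watt-hours > 126 Wh: 336 > 126 is true
  NOT export license on file: no → true
  shipment insured: no → false
  hazmat-classified: yes → true
  recipient EORI number provided: no → false
  number of pieces > 3: 41 > 3 is true
  battery watt-hours ≥ 253 Wh: 336 ≥ 253 is true
  gross weight < 447.2 kg: 657.2 < 447.2 is false
  dual-use technology: no → false
  declared value > 35777 USD: 27028 > 35777 is false
  destination country = BR: IN == BR is false
  customs declaration filed: yes → true
  NOT contains lithium batteries: yes → false
  destination country = CN: IN == CN is false
  destination country = MX: IN == MX is false
  declared value between 34880 USD and 44268 USD: 27028 in [34880, 44268] is false
Combine:
[1.2] NOT true = false
[1] true OR false OR false = true
[2.1] NOT true = false
[2] false OR false OR true = true
[3.1] NOT true = false
[3.2] NOT false = true
[3] false OR true = true
[4.2] NOT false = true
[4] false OR true = true
[5.1] NOT false = true
[5.2] NOT true = false
[5] true OR false = true
[6.3] NOT false = true
[6] false OR false OR true = true
[7.1] NOT false = true
[7.3] NOT false = true
[7] true OR false OR true = true
[root] true AND true AND true AND true AND true AND true AND true = true
Overall: true → cleared

Cleared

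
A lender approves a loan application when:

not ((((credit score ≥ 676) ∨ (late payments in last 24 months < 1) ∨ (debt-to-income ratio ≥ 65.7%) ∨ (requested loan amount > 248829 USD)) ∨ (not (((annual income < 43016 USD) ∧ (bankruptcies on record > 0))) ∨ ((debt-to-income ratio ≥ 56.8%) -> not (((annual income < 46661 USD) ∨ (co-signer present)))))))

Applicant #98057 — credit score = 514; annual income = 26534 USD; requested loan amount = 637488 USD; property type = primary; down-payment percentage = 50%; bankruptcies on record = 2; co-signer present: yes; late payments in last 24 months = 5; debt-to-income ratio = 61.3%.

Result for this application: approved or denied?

Denied

Atomic conditions:
  credit score ≥ 676: 514 ≥ 676 is false
  late payments in last 24 months < 1: 5 < 1 is false
  debt-to-income ratio ≥ 65.7%: 61.3 ≥ 65.7 is false
  requested loan amount > 248829 USD: 637488 > 248829 is true
  annual income < 43016 USD: 26534 < 43016 is true
  bankruptcies on record > 0: 2 > 0 is true
  debt-to-income ratio ≥ 56.8%: 61.3 ≥ 56.8 is true
  annual income < 46661 USD: 26534 < 46661 is true
  co-signer present: yes → true
Combine:
[1.1] false OR false OR false OR true = true
[1.2.1.1] true AND true = true
[1.2.1] NOT true = false
[1.2.2.2.1] true OR true = true
[1.2.2.2] NOT true = false
[1.2.2] true → false = false
[1.2] false OR false = false
[1] true OR false = true
[root] NOT true = false
Overall: false → denied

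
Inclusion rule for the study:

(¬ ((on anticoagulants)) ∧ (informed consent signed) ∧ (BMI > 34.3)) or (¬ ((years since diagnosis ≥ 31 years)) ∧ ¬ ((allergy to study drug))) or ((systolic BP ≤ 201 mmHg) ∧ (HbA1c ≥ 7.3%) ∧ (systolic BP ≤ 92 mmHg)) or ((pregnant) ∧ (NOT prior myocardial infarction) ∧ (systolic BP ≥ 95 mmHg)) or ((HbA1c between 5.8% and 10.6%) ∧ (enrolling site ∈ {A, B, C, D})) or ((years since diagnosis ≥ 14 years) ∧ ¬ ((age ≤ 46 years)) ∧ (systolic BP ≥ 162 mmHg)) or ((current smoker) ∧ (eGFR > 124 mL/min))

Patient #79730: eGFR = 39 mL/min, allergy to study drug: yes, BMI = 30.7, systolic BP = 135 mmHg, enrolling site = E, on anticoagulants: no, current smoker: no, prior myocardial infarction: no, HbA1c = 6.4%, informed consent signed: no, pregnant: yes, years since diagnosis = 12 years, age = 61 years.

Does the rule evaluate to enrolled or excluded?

Enrolled

Atomic conditions:
  on anticoagulants: no → false
  informed consent signed: no → false
  BMI > 34.3: 30.7 > 34.3 is false
  years since diagnosis ≥ 31 years: 12 ≥ 31 is false
  allergy to study drug: yes → true
  systolic BP ≤ 201 mmHg: 135 ≤ 201 is true
  HbA1c ≥ 7.3%: 6.4 ≥ 7.3 is false
  systolic BP ≤ 92 mmHg: 135 ≤ 92 is false
  pregnant: yes → true
  NOT prior myocardial infarction: no → true
  systolic BP ≥ 95 mmHg: 135 ≥ 95 is true
  HbA1c between 5.8% and 10.6%: 6.4 in [5.8, 10.6] is true
  enrolling site ∈ {A, B, C, D}: E is not in the set → false
  years since diagnosis ≥ 14 years: 12 ≥ 14 is false
  age ≤ 46 years: 61 ≤ 46 is false
  systolic BP ≥ 162 mmHg: 135 ≥ 162 is false
  current smoker: no → false
  eGFR > 124 mL/min: 39 > 124 is false
Combine:
[1.1] NOT false = true
[1] true AND false AND false = false
[2.1] NOT false = true
[2.2] NOT true = false
[2] true AND false = false
[3] true AND false AND false = false
[4] true AND true AND true = true
[5] true AND false = false
[6.2] NOT false = true
[6] false AND true AND false = false
[7] false AND false = false
[root] false OR false OR false OR true OR false OR false OR false = true
Overall: true → enrolled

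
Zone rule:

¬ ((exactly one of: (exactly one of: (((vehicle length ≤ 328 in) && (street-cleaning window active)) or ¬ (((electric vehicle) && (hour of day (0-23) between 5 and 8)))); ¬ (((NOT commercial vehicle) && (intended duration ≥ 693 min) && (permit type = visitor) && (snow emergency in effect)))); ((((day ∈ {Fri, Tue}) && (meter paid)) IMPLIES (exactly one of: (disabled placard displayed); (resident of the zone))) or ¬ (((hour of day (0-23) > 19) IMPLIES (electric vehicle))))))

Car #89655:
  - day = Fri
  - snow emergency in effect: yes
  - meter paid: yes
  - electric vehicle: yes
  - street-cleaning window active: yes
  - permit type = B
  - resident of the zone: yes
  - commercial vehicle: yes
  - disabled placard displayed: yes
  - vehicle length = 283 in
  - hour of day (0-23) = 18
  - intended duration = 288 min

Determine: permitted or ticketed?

Atomic conditions:
  vehicle length ≤ 328 in: 283 ≤ 328 is true
  street-cleaning window active: yes → true
  electric vehicle: yes → true
  hour of day (0-23) between 5 and 8: 18 in [5, 8] is false
  NOT commercial vehicle: yes → false
  intended duration ≥ 693 min: 288 ≥ 693 is false
  permit type = visitor: B == visitor is false
  snow emergency in effect: yes → true
  day ∈ {Fri, Tue}: Fri is in the set → true
  meter paid: yes → true
  disabled placard displayed: yes → true
  resident of the zone: yes → true
  hour of day (0-23) > 19: 18 > 19 is false
Combine:
[1.1.1.1] true AND true = true
[1.1.1.2.1] true AND false = false
[1.1.1.2] NOT false = true
[1.1.1] true OR true = true
[1.1.2.1] false AND false AND false AND true = false
[1.1.2] NOT false = true
[1.1] exactly-one(true, true) = false
[1.2.1.1] true AND true = true
[1.2.1.2] exactly-one(true, true) = false
[1.2.1] true → false = false
[1.2.2.1] false → true (antecedent false ⇒ implication holds) = true
[1.2.2] NOT true = false
[1.2] false OR false = false
[1] exactly-one(false, false) = false
[root] NOT false = true
Overall: true → permitted

Permitted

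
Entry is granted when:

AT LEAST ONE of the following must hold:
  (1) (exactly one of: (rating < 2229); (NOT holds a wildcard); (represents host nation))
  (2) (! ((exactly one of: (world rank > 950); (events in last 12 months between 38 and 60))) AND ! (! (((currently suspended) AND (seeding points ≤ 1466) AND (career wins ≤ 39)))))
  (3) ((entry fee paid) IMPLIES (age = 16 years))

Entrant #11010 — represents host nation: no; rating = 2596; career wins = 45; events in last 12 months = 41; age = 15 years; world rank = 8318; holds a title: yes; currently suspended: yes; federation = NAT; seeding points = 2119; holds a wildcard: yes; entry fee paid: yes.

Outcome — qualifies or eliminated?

Atomic conditions:
  rating < 2229: 2596 < 2229 is false
  NOT holds a wildcard: yes → false
  represents host nation: no → false
  world rank > 950: 8318 > 950 is true
  events in last 12 months between 38 and 60: 41 in [38, 60] is true
  currently suspended: yes → true
  seeding points ≤ 1466: 2119 ≤ 1466 is false
  career wins ≤ 39: 45 ≤ 39 is false
  entry fee paid: yes → true
  age = 16 years: 15 == 16 is false
Combine:
[1] exactly-one(false, false, false) = false
[2.1.1] exactly-one(true, true) = false
[2.1] NOT false = true
[2.2.1.1] true AND false AND false = false
[2.2.1] NOT false = true
[2.2] NOT true = false
[2] true AND false = false
[3] true → false = false
[root] false OR false OR false = false
Overall: false → eliminated

Eliminated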